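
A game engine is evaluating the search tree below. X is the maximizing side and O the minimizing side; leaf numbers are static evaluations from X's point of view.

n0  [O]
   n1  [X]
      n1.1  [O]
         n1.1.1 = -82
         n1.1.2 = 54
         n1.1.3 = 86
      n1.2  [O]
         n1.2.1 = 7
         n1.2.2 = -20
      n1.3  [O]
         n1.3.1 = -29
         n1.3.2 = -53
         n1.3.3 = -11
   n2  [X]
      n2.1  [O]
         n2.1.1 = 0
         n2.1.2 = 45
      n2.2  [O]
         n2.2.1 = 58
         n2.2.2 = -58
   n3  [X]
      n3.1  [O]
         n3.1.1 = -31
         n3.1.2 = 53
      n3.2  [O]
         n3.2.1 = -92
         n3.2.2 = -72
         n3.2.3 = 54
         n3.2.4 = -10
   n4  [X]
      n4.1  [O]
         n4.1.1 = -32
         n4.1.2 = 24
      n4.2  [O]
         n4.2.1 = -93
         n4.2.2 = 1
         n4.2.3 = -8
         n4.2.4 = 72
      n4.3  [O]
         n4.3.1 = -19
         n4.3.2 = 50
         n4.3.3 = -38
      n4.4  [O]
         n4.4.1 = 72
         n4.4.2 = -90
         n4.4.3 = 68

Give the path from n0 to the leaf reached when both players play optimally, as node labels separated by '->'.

n1.1 (O): min(-82, 54, 86) = -82
n1.2 (O): min(7, -20) = -20
n1.3 (O): min(-29, -53, -11) = -53
n1 (X): max(-82, -20, -53) = -20
n2.1 (O): min(0, 45) = 0
n2.2 (O): min(58, -58) = -58
n2 (X): max(0, -58) = 0
n3.1 (O): min(-31, 53) = -31
n3.2 (O): min(-92, -72, 54, -10) = -92
n3 (X): max(-31, -92) = -31
n4.1 (O): min(-32, 24) = -32
n4.2 (O): min(-93, 1, -8, 72) = -93
n4.3 (O): min(-19, 50, -38) = -38
n4.4 (O): min(72, -90, 68) = -90
n4 (X): max(-32, -93, -38, -90) = -32
n0 (O): min(-20, 0, -31, -32) = -32
At n0, O picks n4 (lowest: -32).
At n4, X picks n4.1 (highest: -32).
At n4.1, O picks n4.1.1 (lowest: -32).
Terminal value -32.

n0 -> n4 -> n4.1 -> n4.1.1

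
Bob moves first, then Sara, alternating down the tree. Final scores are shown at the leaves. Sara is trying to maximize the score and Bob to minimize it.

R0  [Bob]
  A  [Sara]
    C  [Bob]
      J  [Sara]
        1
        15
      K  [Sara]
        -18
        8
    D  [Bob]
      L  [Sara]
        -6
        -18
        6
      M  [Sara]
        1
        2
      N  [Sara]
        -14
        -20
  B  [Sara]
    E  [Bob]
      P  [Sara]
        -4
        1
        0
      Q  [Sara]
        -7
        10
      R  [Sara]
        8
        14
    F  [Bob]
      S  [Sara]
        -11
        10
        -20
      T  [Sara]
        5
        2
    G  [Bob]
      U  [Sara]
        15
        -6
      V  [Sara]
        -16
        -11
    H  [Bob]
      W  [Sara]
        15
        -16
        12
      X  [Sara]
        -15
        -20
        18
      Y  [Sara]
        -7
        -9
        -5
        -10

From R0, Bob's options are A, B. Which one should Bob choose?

J (Sara): max(1, 15) = 15
K (Sara): max(-18, 8) = 8
C (Bob): min(15, 8) = 8
L (Sara): max(-6, -18, 6) = 6
M (Sara): max(1, 2) = 2
N (Sara): max(-14, -20) = -14
D (Bob): min(6, 2, -14) = -14
A (Sara): max(8, -14) = 8
P (Sara): max(-4, 1, 0) = 1
Q (Sara): max(-7, 10) = 10
R (Sara): max(8, 14) = 14
E (Bob): min(1, 10, 14) = 1
S (Sara): max(-11, 10, -20) = 10
T (Sara): max(5, 2) = 5
F (Bob): min(10, 5) = 5
U (Sara): max(15, -6) = 15
V (Sara): max(-16, -11) = -11
G (Bob): min(15, -11) = -11
W (Sara): max(15, -16, 12) = 15
X (Sara): max(-15, -20, 18) = 18
Y (Sara): max(-7, -9, -5, -10) = -5
H (Bob): min(15, 18, -5) = -5
B (Sara): max(1, 5, -11, -5) = 5
R0 (Bob): min(8, 5) = 5
Bob at R0 wants the lowest of {A=8, B=5}, so chooses B.

B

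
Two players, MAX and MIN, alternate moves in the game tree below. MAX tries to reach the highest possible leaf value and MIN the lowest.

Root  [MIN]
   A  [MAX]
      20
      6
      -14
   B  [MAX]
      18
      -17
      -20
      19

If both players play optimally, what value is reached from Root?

19

A (MAX): max(20, 6, -14) = 20
B (MAX): max(18, -17, -20, 19) = 19
Root (MIN): min(20, 19) = 19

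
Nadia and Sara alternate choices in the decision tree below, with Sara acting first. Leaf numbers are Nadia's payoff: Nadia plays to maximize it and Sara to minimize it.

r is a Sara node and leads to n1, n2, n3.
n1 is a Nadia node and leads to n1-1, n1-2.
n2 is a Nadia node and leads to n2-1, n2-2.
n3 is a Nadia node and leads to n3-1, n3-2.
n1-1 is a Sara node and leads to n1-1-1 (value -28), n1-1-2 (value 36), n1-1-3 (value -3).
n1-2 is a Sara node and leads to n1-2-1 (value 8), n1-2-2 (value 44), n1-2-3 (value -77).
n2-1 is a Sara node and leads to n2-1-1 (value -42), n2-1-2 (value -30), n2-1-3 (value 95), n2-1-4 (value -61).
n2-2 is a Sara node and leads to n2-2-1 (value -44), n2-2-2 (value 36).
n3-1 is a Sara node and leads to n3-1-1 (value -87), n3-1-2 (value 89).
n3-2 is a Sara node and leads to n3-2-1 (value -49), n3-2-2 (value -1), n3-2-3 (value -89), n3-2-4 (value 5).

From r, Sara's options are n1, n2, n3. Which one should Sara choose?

n3

n1-1 (Sara): min(-28, 36, -3) = -28
n1-2 (Sara): min(8, 44, -77) = -77
n1 (Nadia): max(-28, -77) = -28
n2-1 (Sara): min(-42, -30, 95, -61) = -61
n2-2 (Sara): min(-44, 36) = -44
n2 (Nadia): max(-61, -44) = -44
n3-1 (Sara): min(-87, 89) = -87
n3-2 (Sara): min(-49, -1, -89, 5) = -89
n3 (Nadia): max(-87, -89) = -87
r (Sara): min(-28, -44, -87) = -87
Sara at r wants the lowest of {n1=-28, n2=-44, n3=-87}, so chooses n3.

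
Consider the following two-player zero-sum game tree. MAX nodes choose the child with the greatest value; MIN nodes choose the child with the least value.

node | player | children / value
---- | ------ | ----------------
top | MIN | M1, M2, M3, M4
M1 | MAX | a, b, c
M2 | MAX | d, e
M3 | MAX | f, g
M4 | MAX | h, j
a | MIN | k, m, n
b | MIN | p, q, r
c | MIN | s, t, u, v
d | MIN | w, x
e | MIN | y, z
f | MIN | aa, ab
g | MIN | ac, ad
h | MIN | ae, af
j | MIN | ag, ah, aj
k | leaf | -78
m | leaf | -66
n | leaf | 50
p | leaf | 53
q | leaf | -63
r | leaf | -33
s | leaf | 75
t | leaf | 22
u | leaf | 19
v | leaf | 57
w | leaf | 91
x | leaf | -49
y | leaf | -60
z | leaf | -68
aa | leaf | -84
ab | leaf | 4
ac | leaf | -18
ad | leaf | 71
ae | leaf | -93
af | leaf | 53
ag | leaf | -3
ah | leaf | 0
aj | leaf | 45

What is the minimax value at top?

a (MIN): min(-78, -66, 50) = -78
b (MIN): min(53, -63, -33) = -63
c (MIN): min(75, 22, 19, 57) = 19
M1 (MAX): max(-78, -63, 19) = 19
d (MIN): min(91, -49) = -49
e (MIN): min(-60, -68) = -68
M2 (MAX): max(-49, -68) = -49
f (MIN): min(-84, 4) = -84
g (MIN): min(-18, 71) = -18
M3 (MAX): max(-84, -18) = -18
h (MIN): min(-93, 53) = -93
j (MIN): min(-3, 0, 45) = -3
M4 (MAX): max(-93, -3) = -3
top (MIN): min(19, -49, -18, -3) = -49

-49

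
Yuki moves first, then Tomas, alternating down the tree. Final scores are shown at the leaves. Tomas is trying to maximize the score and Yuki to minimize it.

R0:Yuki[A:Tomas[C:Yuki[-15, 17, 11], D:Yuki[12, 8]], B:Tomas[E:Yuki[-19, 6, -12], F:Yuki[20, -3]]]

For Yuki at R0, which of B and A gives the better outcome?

B

E (Yuki): min(-19, 6, -12) = -19
F (Yuki): min(20, -3) = -3
B (Tomas): max(-19, -3) = -3
C (Yuki): min(-15, 17, 11) = -15
D (Yuki): min(12, 8) = 8
A (Tomas): max(-15, 8) = 8
Yuki prefers the lower value; B=-3, A=8. B is better since -3 < 8.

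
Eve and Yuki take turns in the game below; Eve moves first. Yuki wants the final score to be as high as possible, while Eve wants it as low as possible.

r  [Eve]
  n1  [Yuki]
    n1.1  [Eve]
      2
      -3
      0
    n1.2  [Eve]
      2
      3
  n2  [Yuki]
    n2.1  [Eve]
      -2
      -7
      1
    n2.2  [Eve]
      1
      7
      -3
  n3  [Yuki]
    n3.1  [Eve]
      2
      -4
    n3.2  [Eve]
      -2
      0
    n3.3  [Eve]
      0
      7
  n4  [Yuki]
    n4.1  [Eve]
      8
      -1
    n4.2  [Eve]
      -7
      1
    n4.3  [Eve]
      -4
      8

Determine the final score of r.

-3

n1.1 (Eve): min(2, -3, 0) = -3
n1.2 (Eve): min(2, 3) = 2
n1 (Yuki): max(-3, 2) = 2
n2.1 (Eve): min(-2, -7, 1) = -7
n2.2 (Eve): min(1, 7, -3) = -3
n2 (Yuki): max(-7, -3) = -3
n3.1 (Eve): min(2, -4) = -4
n3.2 (Eve): min(-2, 0) = -2
n3.3 (Eve): min(0, 7) = 0
n3 (Yuki): max(-4, -2, 0) = 0
n4.1 (Eve): min(8, -1) = -1
n4.2 (Eve): min(-7, 1) = -7
n4.3 (Eve): min(-4, 8) = -4
n4 (Yuki): max(-1, -7, -4) = -1
r (Eve): min(2, -3, 0, -1) = -3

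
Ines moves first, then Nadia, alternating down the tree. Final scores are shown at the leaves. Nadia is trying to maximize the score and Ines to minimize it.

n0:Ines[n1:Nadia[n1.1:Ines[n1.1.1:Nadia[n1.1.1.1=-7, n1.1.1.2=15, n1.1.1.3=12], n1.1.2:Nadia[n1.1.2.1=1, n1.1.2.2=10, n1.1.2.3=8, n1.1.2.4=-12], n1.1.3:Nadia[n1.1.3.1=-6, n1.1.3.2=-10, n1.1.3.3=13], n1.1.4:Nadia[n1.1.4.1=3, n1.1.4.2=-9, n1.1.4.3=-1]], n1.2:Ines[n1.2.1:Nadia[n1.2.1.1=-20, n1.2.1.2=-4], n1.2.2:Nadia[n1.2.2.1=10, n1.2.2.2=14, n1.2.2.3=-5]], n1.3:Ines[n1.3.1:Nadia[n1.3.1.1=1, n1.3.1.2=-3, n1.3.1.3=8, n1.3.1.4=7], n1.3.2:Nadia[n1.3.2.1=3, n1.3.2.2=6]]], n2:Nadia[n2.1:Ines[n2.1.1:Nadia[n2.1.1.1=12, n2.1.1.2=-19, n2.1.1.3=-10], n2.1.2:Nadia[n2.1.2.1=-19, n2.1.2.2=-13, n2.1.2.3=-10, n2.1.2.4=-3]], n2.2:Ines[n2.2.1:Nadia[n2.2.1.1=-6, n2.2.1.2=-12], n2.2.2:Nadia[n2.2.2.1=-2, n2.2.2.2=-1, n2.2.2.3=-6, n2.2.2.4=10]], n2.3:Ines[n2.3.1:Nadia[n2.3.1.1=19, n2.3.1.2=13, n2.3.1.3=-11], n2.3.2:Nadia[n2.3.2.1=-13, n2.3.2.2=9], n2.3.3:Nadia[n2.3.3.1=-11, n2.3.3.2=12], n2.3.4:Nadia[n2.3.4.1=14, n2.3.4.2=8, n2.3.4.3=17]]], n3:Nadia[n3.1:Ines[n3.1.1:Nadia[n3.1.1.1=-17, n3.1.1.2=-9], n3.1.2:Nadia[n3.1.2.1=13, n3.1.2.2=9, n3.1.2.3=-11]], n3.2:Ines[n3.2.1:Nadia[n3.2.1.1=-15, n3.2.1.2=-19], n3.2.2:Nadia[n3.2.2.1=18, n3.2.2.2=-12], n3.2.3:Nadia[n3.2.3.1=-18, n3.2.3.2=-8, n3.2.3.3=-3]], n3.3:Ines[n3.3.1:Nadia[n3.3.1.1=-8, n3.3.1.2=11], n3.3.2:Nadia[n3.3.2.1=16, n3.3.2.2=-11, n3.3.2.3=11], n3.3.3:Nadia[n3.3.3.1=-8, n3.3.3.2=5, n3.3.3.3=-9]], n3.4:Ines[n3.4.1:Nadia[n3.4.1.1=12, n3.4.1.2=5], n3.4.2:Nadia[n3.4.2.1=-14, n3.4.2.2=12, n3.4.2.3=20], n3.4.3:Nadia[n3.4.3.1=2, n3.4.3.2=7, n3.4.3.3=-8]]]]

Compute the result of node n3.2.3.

-3

n3.2.3 (Nadia): max(-18, -8, -3) = -3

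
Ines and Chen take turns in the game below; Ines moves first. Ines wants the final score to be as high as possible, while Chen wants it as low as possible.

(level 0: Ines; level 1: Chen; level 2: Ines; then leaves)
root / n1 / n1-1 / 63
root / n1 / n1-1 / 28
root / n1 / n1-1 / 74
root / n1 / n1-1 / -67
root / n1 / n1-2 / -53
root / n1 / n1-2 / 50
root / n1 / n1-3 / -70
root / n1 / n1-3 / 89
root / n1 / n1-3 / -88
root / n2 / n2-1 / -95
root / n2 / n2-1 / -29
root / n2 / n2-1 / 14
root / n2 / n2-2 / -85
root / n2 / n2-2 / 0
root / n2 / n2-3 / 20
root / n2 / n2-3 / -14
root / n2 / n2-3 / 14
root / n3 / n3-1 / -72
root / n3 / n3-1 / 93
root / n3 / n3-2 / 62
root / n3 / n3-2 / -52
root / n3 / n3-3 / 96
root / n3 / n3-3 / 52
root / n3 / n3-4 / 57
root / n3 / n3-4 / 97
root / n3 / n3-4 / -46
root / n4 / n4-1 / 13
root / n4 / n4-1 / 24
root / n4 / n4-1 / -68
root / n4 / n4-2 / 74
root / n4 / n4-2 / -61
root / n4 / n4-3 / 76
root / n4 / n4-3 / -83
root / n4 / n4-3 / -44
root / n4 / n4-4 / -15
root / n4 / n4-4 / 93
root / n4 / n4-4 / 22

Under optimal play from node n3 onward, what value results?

62

n3-1 (Ines): max(-72, 93) = 93
n3-2 (Ines): max(62, -52) = 62
n3-3 (Ines): max(96, 52) = 96
n3-4 (Ines): max(57, 97, -46) = 97
n3 (Chen): min(93, 62, 96, 97) = 62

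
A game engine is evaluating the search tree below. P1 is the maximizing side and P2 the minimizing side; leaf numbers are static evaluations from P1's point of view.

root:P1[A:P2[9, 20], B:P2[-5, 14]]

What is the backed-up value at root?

A (P2): min(9, 20) = 9
B (P2): min(-5, 14) = -5
root (P1): max(9, -5) = 9

9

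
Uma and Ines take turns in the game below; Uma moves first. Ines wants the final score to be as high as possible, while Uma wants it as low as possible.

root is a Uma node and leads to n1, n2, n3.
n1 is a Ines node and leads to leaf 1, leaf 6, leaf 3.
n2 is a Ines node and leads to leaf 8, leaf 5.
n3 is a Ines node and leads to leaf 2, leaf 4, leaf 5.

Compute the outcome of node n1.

n1 (Ines): max(1, 6, 3) = 6

6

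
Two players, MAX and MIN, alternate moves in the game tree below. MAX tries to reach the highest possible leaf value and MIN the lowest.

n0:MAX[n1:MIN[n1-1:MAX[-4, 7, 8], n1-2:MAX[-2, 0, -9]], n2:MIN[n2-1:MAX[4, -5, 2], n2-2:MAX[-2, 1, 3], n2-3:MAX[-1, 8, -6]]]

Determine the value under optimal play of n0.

n1-1 (MAX): max(-4, 7, 8) = 8
n1-2 (MAX): max(-2, 0, -9) = 0
n1 (MIN): min(8, 0) = 0
n2-1 (MAX): max(4, -5, 2) = 4
n2-2 (MAX): max(-2, 1, 3) = 3
n2-3 (MAX): max(-1, 8, -6) = 8
n2 (MIN): min(4, 3, 8) = 3
n0 (MAX): max(0, 3) = 3

3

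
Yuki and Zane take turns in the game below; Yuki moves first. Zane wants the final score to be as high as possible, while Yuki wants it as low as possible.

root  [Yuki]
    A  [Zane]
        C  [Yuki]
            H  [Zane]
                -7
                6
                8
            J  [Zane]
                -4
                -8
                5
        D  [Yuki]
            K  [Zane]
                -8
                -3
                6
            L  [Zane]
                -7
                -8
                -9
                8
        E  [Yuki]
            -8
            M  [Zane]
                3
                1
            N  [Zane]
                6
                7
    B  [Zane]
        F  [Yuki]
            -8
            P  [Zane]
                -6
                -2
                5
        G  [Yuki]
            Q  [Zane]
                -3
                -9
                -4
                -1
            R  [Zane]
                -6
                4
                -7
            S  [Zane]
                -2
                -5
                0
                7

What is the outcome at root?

H (Zane): max(-7, 6, 8) = 8
J (Zane): max(-4, -8, 5) = 5
C (Yuki): min(8, 5) = 5
K (Zane): max(-8, -3, 6) = 6
L (Zane): max(-7, -8, -9, 8) = 8
D (Yuki): min(6, 8) = 6
M (Zane): max(3, 1) = 3
N (Zane): max(6, 7) = 7
E (Yuki): min(-8, 3, 7) = -8
A (Zane): max(5, 6, -8) = 6
P (Zane): max(-6, -2, 5) = 5
F (Yuki): min(-8, 5) = -8
Q (Zane): max(-3, -9, -4, -1) = -1
R (Zane): max(-6, 4, -7) = 4
S (Zane): max(-2, -5, 0, 7) = 7
G (Yuki): min(-1, 4, 7) = -1
B (Zane): max(-8, -1) = -1
root (Yuki): min(6, -1) = -1

-1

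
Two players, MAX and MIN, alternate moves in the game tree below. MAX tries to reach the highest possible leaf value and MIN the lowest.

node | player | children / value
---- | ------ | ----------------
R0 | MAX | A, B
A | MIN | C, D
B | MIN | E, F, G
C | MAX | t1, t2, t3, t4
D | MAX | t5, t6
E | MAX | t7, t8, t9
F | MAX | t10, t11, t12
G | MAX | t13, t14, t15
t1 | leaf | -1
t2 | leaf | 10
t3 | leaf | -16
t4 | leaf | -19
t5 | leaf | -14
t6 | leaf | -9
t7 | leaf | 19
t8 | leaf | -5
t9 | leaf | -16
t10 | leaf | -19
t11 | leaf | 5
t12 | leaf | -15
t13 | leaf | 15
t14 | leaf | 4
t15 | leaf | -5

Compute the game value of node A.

-9

C (MAX): max(-1, 10, -16, -19) = 10
D (MAX): max(-14, -9) = -9
A (MIN): min(10, -9) = -9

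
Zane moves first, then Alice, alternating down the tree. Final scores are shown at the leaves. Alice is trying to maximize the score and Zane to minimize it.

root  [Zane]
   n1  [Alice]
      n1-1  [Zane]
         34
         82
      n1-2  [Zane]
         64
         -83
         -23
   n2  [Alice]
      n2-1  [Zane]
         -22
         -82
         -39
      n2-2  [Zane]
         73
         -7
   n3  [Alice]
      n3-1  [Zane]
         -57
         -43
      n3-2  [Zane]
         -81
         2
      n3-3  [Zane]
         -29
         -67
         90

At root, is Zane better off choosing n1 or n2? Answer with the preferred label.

n2

n1-1 (Zane): min(34, 82) = 34
n1-2 (Zane): min(64, -83, -23) = -83
n1 (Alice): max(34, -83) = 34
n2-1 (Zane): min(-22, -82, -39) = -82
n2-2 (Zane): min(73, -7) = -7
n2 (Alice): max(-82, -7) = -7
Zane prefers the lower value; n1=34, n2=-7. n2 is better since -7 < 34.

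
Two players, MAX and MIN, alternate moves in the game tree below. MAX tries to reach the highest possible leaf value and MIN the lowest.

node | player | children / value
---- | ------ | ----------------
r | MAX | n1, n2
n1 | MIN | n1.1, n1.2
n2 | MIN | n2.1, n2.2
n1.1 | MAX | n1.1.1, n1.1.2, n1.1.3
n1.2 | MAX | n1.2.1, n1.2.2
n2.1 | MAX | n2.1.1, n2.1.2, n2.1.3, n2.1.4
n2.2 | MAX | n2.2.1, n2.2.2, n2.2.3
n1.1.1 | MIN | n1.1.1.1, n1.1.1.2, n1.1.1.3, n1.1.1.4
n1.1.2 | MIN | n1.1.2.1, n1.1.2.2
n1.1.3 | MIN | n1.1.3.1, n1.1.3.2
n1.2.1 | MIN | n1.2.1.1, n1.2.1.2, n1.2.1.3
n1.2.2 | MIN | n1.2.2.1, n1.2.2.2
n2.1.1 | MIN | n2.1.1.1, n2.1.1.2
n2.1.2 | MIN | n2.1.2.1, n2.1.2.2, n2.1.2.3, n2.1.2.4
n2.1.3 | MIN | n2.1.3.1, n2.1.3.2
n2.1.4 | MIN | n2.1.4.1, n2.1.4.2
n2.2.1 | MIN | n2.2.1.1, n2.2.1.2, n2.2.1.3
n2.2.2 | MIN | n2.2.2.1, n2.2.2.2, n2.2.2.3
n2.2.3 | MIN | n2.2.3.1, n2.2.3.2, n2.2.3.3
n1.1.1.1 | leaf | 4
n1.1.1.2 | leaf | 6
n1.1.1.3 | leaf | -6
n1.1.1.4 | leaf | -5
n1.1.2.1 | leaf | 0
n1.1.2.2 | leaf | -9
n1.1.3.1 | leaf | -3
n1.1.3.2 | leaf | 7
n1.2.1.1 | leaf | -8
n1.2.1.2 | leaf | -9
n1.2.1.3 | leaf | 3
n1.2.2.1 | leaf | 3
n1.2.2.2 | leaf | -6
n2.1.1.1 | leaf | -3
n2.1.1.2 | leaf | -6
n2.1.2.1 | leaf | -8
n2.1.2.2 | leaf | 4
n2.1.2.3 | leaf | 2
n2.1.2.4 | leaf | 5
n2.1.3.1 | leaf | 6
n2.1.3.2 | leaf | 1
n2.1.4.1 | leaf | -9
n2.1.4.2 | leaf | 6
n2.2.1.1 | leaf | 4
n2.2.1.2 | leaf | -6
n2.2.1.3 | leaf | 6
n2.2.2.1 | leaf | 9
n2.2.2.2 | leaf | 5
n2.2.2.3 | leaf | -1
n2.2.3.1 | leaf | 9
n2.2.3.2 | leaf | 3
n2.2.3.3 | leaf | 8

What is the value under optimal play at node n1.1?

n1.1.1 (MIN): min(4, 6, -6, -5) = -6
n1.1.2 (MIN): min(0, -9) = -9
n1.1.3 (MIN): min(-3, 7) = -3
n1.1 (MAX): max(-6, -9, -3) = -3

-3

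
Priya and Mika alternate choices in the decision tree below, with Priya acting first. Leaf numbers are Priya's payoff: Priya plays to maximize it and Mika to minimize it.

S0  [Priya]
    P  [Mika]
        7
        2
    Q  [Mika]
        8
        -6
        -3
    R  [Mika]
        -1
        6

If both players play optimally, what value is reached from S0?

P (Mika): min(7, 2) = 2
Q (Mika): min(8, -6, -3) = -6
R (Mika): min(-1, 6) = -1
S0 (Priya): max(2, -6, -1) = 2

2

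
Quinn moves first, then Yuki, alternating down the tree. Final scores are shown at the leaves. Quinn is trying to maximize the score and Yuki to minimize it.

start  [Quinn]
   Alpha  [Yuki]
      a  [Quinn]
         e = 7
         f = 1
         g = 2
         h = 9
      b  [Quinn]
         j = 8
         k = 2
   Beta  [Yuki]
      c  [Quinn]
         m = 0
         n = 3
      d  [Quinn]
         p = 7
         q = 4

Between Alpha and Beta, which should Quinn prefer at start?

Alpha

a (Quinn): max(7, 1, 2, 9) = 9
b (Quinn): max(8, 2) = 8
Alpha (Yuki): min(9, 8) = 8
c (Quinn): max(0, 3) = 3
d (Quinn): max(7, 4) = 7
Beta (Yuki): min(3, 7) = 3
Quinn prefers the higher value; Alpha=8, Beta=3. Alpha is better since 8 > 3.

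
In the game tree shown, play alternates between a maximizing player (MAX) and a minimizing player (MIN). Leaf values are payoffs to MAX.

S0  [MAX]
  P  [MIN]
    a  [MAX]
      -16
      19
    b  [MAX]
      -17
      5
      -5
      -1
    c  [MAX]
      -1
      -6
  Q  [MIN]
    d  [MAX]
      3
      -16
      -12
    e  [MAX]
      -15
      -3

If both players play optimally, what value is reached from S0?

a (MAX): max(-16, 19) = 19
b (MAX): max(-17, 5, -5, -1) = 5
c (MAX): max(-1, -6) = -1
P (MIN): min(19, 5, -1) = -1
d (MAX): max(3, -16, -12) = 3
e (MAX): max(-15, -3) = -3
Q (MIN): min(3, -3) = -3
S0 (MAX): max(-1, -3) = -1

-1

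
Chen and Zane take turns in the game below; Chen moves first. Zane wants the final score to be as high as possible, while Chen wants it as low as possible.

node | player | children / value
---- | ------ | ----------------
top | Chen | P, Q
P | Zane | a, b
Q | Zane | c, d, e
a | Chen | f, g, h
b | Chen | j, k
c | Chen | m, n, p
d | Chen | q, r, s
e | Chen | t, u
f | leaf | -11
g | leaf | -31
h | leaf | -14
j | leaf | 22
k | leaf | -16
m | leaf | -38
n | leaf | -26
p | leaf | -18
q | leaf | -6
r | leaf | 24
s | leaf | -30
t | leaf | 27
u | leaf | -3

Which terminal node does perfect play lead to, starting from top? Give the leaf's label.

a (Chen): min(-11, -31, -14) = -31
b (Chen): min(22, -16) = -16
P (Zane): max(-31, -16) = -16
c (Chen): min(-38, -26, -18) = -38
d (Chen): min(-6, 24, -30) = -30
e (Chen): min(27, -3) = -3
Q (Zane): max(-38, -30, -3) = -3
top (Chen): min(-16, -3) = -16
At top, Chen picks P (lowest: -16).
At P, Zane picks b (highest: -16).
At b, Chen picks k (lowest: -16).
Terminal value -16.

k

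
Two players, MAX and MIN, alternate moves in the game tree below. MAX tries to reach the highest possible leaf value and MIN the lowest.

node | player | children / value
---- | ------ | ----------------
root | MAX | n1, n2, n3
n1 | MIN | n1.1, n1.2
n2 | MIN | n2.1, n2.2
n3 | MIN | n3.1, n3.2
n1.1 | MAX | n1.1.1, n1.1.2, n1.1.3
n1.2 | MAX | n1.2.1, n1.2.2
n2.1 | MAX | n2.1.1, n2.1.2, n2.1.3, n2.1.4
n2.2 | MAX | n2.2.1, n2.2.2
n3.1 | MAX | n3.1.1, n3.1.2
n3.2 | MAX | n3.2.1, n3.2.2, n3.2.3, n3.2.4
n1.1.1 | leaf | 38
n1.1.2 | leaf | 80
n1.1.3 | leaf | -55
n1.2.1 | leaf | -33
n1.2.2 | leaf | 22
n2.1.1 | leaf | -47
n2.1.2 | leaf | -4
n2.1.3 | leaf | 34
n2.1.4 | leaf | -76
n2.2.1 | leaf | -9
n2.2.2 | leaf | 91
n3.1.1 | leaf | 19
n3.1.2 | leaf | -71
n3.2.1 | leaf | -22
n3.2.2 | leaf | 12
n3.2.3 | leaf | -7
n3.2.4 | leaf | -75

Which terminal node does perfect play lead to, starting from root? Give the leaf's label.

n1.1 (MAX): max(38, 80, -55) = 80
n1.2 (MAX): max(-33, 22) = 22
n1 (MIN): min(80, 22) = 22
n2.1 (MAX): max(-47, -4, 34, -76) = 34
n2.2 (MAX): max(-9, 91) = 91
n2 (MIN): min(34, 91) = 34
n3.1 (MAX): max(19, -71) = 19
n3.2 (MAX): max(-22, 12, -7, -75) = 12
n3 (MIN): min(19, 12) = 12
root (MAX): max(22, 34, 12) = 34
At root, MAX picks n2 (highest: 34).
At n2, MIN picks n2.1 (lowest: 34).
At n2.1, MAX picks n2.1.3 (highest: 34).
Terminal value 34.

n2.1.3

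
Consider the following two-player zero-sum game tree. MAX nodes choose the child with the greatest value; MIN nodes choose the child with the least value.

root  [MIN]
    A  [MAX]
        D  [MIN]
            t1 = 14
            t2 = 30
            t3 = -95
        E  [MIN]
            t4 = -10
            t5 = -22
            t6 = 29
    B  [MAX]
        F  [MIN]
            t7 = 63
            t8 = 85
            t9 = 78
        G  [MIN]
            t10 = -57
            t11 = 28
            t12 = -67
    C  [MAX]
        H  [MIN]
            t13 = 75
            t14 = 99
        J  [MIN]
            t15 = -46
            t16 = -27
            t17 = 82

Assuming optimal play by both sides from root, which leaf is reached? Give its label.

D (MIN): min(14, 30, -95) = -95
E (MIN): min(-10, -22, 29) = -22
A (MAX): max(-95, -22) = -22
F (MIN): min(63, 85, 78) = 63
G (MIN): min(-57, 28, -67) = -67
B (MAX): max(63, -67) = 63
H (MIN): min(75, 99) = 75
J (MIN): min(-46, -27, 82) = -46
C (MAX): max(75, -46) = 75
root (MIN): min(-22, 63, 75) = -22
At root, MIN picks A (lowest: -22).
At A, MAX picks E (highest: -22).
At E, MIN picks t5 (lowest: -22).
Terminal value -22.

t5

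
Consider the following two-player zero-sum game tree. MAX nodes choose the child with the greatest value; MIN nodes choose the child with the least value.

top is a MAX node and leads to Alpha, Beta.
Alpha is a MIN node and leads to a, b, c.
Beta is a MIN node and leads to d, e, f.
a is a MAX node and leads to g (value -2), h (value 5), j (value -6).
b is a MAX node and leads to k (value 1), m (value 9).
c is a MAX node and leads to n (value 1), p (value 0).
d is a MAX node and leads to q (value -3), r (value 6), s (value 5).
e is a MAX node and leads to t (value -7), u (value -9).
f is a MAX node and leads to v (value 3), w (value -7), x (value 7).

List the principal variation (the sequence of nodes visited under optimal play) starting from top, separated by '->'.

top -> Alpha -> c -> n

a (MAX): max(-2, 5, -6) = 5
b (MAX): max(1, 9) = 9
c (MAX): max(1, 0) = 1
Alpha (MIN): min(5, 9, 1) = 1
d (MAX): max(-3, 6, 5) = 6
e (MAX): max(-7, -9) = -7
f (MAX): max(3, -7, 7) = 7
Beta (MIN): min(6, -7, 7) = -7
top (MAX): max(1, -7) = 1
At top, MAX picks Alpha (highest: 1).
At Alpha, MIN picks c (lowest: 1).
At c, MAX picks n (highest: 1).
Terminal value 1.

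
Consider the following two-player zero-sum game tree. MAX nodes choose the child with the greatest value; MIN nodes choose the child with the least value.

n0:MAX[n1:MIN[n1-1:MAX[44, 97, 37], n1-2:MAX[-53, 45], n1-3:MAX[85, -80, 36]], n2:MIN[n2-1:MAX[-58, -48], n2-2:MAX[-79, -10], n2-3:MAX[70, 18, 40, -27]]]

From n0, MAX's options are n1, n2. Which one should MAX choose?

n1

n1-1 (MAX): max(44, 97, 37) = 97
n1-2 (MAX): max(-53, 45) = 45
n1-3 (MAX): max(85, -80, 36) = 85
n1 (MIN): min(97, 45, 85) = 45
n2-1 (MAX): max(-58, -48) = -48
n2-2 (MAX): max(-79, -10) = -10
n2-3 (MAX): max(70, 18, 40, -27) = 70
n2 (MIN): min(-48, -10, 70) = -48
n0 (MAX): max(45, -48) = 45
MAX at n0 wants the highest of {n1=45, n2=-48}, so chooses n1.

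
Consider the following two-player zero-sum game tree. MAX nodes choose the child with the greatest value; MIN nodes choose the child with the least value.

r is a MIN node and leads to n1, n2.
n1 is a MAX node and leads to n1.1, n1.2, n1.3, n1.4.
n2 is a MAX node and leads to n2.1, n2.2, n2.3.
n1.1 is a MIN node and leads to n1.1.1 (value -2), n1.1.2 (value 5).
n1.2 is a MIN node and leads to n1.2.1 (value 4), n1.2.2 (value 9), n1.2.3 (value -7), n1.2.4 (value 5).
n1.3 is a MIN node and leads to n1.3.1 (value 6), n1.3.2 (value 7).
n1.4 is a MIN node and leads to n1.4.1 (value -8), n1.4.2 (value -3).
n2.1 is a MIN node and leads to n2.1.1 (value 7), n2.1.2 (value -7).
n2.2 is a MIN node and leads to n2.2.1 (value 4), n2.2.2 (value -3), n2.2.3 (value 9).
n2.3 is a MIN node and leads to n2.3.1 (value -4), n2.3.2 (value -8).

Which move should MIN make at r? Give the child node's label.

n1.1 (MIN): min(-2, 5) = -2
n1.2 (MIN): min(4, 9, -7, 5) = -7
n1.3 (MIN): min(6, 7) = 6
n1.4 (MIN): min(-8, -3) = -8
n1 (MAX): max(-2, -7, 6, -8) = 6
n2.1 (MIN): min(7, -7) = -7
n2.2 (MIN): min(4, -3, 9) = -3
n2.3 (MIN): min(-4, -8) = -8
n2 (MAX): max(-7, -3, -8) = -3
r (MIN): min(6, -3) = -3
MIN at r wants the lowest of {n1=6, n2=-3}, so chooses n2.

n2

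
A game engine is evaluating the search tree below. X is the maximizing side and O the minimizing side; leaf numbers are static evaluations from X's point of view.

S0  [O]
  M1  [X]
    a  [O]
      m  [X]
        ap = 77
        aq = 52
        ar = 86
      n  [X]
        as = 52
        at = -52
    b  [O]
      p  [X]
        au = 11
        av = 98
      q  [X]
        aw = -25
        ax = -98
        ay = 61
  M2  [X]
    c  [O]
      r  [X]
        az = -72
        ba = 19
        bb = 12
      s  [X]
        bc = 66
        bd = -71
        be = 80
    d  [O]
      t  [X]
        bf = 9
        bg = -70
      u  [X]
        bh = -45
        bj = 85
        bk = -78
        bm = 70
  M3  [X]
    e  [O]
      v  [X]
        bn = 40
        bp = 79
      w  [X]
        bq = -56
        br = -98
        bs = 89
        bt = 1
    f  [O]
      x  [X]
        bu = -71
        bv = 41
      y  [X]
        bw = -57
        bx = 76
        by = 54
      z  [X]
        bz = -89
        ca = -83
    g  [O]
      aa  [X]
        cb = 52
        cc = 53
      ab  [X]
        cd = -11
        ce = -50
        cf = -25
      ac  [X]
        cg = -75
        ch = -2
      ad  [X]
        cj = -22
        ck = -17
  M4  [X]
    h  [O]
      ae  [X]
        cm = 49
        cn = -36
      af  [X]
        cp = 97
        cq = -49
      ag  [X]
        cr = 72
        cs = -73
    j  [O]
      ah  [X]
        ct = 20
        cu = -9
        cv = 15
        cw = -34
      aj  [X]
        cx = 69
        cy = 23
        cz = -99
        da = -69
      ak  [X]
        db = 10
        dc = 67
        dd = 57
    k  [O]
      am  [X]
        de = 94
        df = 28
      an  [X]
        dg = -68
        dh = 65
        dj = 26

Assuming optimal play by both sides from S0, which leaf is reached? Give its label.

m (X): max(77, 52, 86) = 86
n (X): max(52, -52) = 52
a (O): min(86, 52) = 52
p (X): max(11, 98) = 98
q (X): max(-25, -98, 61) = 61
b (O): min(98, 61) = 61
M1 (X): max(52, 61) = 61
r (X): max(-72, 19, 12) = 19
s (X): max(66, -71, 80) = 80
c (O): min(19, 80) = 19
t (X): max(9, -70) = 9
u (X): max(-45, 85, -78, 70) = 85
d (O): min(9, 85) = 9
M2 (X): max(19, 9) = 19
v (X): max(40, 79) = 79
w (X): max(-56, -98, 89, 1) = 89
e (O): min(79, 89) = 79
x (X): max(-71, 41) = 41
y (X): max(-57, 76, 54) = 76
z (X): max(-89, -83) = -83
f (O): min(41, 76, -83) = -83
aa (X): max(52, 53) = 53
ab (X): max(-11, -50, -25) = -11
ac (X): max(-75, -2) = -2
ad (X): max(-22, -17) = -17
g (O): min(53, -11, -2, -17) = -17
M3 (X): max(79, -83, -17) = 79
ae (X): max(49, -36) = 49
af (X): max(97, -49) = 97
ag (X): max(72, -73) = 72
h (O): min(49, 97, 72) = 49
ah (X): max(20, -9, 15, -34) = 20
aj (X): max(69, 23, -99, -69) = 69
ak (X): max(10, 67, 57) = 67
j (O): min(20, 69, 67) = 20
am (X): max(94, 28) = 94
an (X): max(-68, 65, 26) = 65
k (O): min(94, 65) = 65
M4 (X): max(49, 20, 65) = 65
S0 (O): min(61, 19, 79, 65) = 19
At S0, O picks M2 (lowest: 19).
At M2, X picks c (highest: 19).
At c, O picks r (lowest: 19).
At r, X picks ba (highest: 19).
Terminal value 19.

ba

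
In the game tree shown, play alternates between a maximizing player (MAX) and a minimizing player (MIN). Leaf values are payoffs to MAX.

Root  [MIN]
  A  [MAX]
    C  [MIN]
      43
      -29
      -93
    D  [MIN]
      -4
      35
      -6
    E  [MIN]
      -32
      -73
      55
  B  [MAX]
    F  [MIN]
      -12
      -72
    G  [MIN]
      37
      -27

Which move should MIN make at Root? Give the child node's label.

C (MIN): min(43, -29, -93) = -93
D (MIN): min(-4, 35, -6) = -6
E (MIN): min(-32, -73, 55) = -73
A (MAX): max(-93, -6, -73) = -6
F (MIN): min(-12, -72) = -72
G (MIN): min(37, -27) = -27
B (MAX): max(-72, -27) = -27
Root (MIN): min(-6, -27) = -27
MIN at Root wants the lowest of {A=-6, B=-27}, so chooses B.

B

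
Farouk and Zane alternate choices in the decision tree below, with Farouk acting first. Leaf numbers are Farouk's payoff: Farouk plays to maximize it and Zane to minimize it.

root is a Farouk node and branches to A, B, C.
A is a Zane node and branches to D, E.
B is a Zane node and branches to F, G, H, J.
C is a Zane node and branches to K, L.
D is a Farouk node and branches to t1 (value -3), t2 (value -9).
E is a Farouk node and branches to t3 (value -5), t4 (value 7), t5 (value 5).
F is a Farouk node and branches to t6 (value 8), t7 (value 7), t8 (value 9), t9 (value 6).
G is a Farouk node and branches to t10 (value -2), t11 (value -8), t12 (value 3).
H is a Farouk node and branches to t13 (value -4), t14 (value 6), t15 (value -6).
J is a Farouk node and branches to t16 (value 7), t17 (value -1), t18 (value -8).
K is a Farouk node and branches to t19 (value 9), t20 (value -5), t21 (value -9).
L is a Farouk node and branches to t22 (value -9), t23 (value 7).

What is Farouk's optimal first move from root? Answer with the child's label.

C

D (Farouk): max(-3, -9) = -3
E (Farouk): max(-5, 7, 5) = 7
A (Zane): min(-3, 7) = -3
F (Farouk): max(8, 7, 9, 6) = 9
G (Farouk): max(-2, -8, 3) = 3
H (Farouk): max(-4, 6, -6) = 6
J (Farouk): max(7, -1, -8) = 7
B (Zane): min(9, 3, 6, 7) = 3
K (Farouk): max(9, -5, -9) = 9
L (Farouk): max(-9, 7) = 7
C (Zane): min(9, 7) = 7
root (Farouk): max(-3, 3, 7) = 7
Farouk at root wants the highest of {A=-3, B=3, C=7}, so chooses C.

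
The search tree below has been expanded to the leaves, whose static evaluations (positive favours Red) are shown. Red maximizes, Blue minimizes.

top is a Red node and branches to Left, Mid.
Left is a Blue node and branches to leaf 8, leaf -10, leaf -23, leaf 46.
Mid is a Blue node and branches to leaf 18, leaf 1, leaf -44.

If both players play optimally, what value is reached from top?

Left (Blue): min(8, -10, -23, 46) = -23
Mid (Blue): min(18, 1, -44) = -44
top (Red): max(-23, -44) = -23

-23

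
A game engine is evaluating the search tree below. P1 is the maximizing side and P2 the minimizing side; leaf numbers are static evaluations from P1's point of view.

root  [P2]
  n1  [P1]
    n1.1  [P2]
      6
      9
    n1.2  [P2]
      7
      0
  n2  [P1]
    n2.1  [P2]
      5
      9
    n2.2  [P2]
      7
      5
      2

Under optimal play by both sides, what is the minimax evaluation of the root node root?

n1.1 (P2): min(6, 9) = 6
n1.2 (P2): min(7, 0) = 0
n1 (P1): max(6, 0) = 6
n2.1 (P2): min(5, 9) = 5
n2.2 (P2): min(7, 5, 2) = 2
n2 (P1): max(5, 2) = 5
root (P2): min(6, 5) = 5

5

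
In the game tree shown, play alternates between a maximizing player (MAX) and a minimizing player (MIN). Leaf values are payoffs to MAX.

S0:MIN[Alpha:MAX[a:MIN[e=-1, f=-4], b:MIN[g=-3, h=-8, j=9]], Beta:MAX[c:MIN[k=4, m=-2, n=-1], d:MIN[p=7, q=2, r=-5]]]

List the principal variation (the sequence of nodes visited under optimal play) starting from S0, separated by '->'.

a (MIN): min(-1, -4) = -4
b (MIN): min(-3, -8, 9) = -8
Alpha (MAX): max(-4, -8) = -4
c (MIN): min(4, -2, -1) = -2
d (MIN): min(7, 2, -5) = -5
Beta (MAX): max(-2, -5) = -2
S0 (MIN): min(-4, -2) = -4
At S0, MIN picks Alpha (lowest: -4).
At Alpha, MAX picks a (highest: -4).
At a, MIN picks f (lowest: -4).
Terminal value -4.

S0 -> Alpha -> a -> f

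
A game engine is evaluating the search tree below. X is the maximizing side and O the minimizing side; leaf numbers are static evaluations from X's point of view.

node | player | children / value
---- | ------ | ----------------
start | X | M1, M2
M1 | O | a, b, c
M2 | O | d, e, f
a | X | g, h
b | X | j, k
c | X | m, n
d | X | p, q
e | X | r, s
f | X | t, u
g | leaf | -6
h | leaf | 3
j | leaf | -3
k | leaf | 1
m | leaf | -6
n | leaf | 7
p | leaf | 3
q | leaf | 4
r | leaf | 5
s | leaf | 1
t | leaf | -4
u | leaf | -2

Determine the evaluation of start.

a (X): max(-6, 3) = 3
b (X): max(-3, 1) = 1
c (X): max(-6, 7) = 7
M1 (O): min(3, 1, 7) = 1
d (X): max(3, 4) = 4
e (X): max(5, 1) = 5
f (X): max(-4, -2) = -2
M2 (O): min(4, 5, -2) = -2
start (X): max(1, -2) = 1

1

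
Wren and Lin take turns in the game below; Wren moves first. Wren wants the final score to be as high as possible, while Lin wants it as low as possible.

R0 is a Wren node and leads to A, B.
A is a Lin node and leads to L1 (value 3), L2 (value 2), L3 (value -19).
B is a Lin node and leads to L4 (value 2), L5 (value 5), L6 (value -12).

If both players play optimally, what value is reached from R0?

A (Lin): min(3, 2, -19) = -19
B (Lin): min(2, 5, -12) = -12
R0 (Wren): max(-19, -12) = -12

-12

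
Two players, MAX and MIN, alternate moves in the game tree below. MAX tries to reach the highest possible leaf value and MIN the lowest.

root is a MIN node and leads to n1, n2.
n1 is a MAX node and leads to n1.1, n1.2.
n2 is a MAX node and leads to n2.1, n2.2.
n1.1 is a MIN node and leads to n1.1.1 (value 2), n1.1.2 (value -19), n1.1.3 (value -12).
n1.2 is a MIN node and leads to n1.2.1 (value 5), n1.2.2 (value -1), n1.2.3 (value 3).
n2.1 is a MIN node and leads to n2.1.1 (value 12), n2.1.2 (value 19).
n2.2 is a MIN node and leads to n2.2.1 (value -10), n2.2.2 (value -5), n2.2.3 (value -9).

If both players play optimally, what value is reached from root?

-1

n1.1 (MIN): min(2, -19, -12) = -19
n1.2 (MIN): min(5, -1, 3) = -1
n1 (MAX): max(-19, -1) = -1
n2.1 (MIN): min(12, 19) = 12
n2.2 (MIN): min(-10, -5, -9) = -10
n2 (MAX): max(12, -10) = 12
root (MIN): min(-1, 12) = -1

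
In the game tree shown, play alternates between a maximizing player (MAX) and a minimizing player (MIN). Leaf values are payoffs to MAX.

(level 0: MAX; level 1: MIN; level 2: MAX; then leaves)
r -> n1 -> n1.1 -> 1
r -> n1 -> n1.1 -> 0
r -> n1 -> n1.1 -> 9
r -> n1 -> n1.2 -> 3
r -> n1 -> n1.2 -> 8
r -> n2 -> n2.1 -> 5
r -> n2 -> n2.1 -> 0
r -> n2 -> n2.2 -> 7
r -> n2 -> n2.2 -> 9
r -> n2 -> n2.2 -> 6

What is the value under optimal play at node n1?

n1.1 (MAX): max(1, 0, 9) = 9
n1.2 (MAX): max(3, 8) = 8
n1 (MIN): min(9, 8) = 8

8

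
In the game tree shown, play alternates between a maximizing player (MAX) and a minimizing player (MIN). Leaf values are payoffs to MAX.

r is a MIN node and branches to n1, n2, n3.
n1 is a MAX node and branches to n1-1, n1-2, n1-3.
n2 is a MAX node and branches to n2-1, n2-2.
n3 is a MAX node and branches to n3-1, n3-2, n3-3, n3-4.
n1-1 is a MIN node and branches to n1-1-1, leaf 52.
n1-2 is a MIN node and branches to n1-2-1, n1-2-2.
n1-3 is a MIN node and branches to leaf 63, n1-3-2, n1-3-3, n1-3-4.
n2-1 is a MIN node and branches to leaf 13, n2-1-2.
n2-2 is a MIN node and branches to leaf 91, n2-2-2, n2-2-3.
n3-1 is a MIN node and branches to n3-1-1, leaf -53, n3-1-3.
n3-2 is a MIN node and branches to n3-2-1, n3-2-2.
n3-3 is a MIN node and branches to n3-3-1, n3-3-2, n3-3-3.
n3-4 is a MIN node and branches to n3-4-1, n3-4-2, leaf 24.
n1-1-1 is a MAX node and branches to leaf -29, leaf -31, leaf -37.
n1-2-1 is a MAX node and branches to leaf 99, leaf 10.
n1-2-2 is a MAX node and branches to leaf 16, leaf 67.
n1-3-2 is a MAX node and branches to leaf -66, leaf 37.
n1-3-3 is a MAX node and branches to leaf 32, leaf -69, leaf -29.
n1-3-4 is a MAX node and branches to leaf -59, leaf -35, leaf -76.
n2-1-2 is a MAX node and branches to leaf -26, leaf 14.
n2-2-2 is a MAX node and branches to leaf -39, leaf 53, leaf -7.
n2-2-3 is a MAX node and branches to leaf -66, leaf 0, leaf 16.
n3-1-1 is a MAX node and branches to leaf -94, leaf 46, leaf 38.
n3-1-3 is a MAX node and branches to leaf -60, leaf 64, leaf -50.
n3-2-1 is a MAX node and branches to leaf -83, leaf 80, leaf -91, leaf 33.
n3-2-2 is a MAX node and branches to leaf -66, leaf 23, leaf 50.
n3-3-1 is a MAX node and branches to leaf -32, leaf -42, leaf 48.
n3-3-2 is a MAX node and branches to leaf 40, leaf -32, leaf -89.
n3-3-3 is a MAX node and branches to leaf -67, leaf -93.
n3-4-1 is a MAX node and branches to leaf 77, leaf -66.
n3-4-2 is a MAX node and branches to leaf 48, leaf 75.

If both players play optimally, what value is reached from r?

n1-1-1 (MAX): max(-29, -31, -37) = -29
n1-1 (MIN): min(-29, 52) = -29
n1-2-1 (MAX): max(99, 10) = 99
n1-2-2 (MAX): max(16, 67) = 67
n1-2 (MIN): min(99, 67) = 67
n1-3-2 (MAX): max(-66, 37) = 37
n1-3-3 (MAX): max(32, -69, -29) = 32
n1-3-4 (MAX): max(-59, -35, -76) = -35
n1-3 (MIN): min(63, 37, 32, -35) = -35
n1 (MAX): max(-29, 67, -35) = 67
n2-1-2 (MAX): max(-26, 14) = 14
n2-1 (MIN): min(13, 14) = 13
n2-2-2 (MAX): max(-39, 53, -7) = 53
n2-2-3 (MAX): max(-66, 0, 16) = 16
n2-2 (MIN): min(91, 53, 16) = 16
n2 (MAX): max(13, 16) = 16
n3-1-1 (MAX): max(-94, 46, 38) = 46
n3-1-3 (MAX): max(-60, 64, -50) = 64
n3-1 (MIN): min(46, -53, 64) = -53
n3-2-1 (MAX): max(-83, 80, -91, 33) = 80
n3-2-2 (MAX): max(-66, 23, 50) = 50
n3-2 (MIN): min(80, 50) = 50
n3-3-1 (MAX): max(-32, -42, 48) = 48
n3-3-2 (MAX): max(40, -32, -89) = 40
n3-3-3 (MAX): max(-67, -93) = -67
n3-3 (MIN): min(48, 40, -67) = -67
n3-4-1 (MAX): max(77, -66) = 77
n3-4-2 (MAX): max(48, 75) = 75
n3-4 (MIN): min(77, 75, 24) = 24
n3 (MAX): max(-53, 50, -67, 24) = 50
r (MIN): min(67, 16, 50) = 16

16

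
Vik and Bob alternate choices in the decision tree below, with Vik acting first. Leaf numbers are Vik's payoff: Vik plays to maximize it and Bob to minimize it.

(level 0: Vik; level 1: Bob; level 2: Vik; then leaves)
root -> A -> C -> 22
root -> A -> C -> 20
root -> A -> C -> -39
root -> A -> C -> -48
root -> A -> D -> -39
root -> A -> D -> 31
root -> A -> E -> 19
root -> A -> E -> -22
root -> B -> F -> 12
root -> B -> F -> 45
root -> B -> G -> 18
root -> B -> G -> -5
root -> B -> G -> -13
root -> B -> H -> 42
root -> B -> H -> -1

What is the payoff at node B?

18

F (Vik): max(12, 45) = 45
G (Vik): max(18, -5, -13) = 18
H (Vik): max(42, -1) = 42
B (Bob): min(45, 18, 42) = 18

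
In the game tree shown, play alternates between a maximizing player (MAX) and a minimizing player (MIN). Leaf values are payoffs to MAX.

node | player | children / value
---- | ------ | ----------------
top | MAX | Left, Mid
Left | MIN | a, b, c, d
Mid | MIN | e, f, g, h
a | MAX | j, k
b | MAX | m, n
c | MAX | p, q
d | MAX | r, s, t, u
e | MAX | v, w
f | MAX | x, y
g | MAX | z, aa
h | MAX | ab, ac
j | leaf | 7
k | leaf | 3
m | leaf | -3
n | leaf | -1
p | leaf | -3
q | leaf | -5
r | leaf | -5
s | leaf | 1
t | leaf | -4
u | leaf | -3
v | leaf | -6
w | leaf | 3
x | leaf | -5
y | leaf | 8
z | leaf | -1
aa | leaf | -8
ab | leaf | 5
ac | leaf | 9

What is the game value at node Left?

-3

a (MAX): max(7, 3) = 7
b (MAX): max(-3, -1) = -1
c (MAX): max(-3, -5) = -3
d (MAX): max(-5, 1, -4, -3) = 1
Left (MIN): min(7, -1, -3, 1) = -3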